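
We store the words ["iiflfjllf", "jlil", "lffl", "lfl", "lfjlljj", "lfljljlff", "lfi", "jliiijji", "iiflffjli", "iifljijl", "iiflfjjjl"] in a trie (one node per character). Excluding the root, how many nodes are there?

46

Insert word by word; a character creates a node only if that edge doesn't already exist:
  "iiflfjllf" → 9 new (i, i, f, l, f, j, l, l, f)
  "jlil" → 4 new (j, l, i, l)
  "lffl" → 4 new (l, f, f, l)
  "lfl" → prefix "lf" already present; 1 new (l)
  "lfjlljj" → prefix "lf" already present; 5 new (j, l, l, j, j)
  "lfljljlff" → prefix "lfl" already present; 6 new (j, l, j, l, f, f)
  "lfi" → prefix "lf" already present; 1 new (i)
  "jliiijji" → prefix "jli" already present; 5 new (i, i, j, j, i)
  "iiflffjli" → prefix "iiflf" already present; 4 new (f, j, l, i)
  "iifljijl" → prefix "iifl" already present; 4 new (j, i, j, l)
  "iiflfjjjl" → prefix "iiflfj" already present; 3 new (j, j, l)
Total nodes = 9 + 4 + 4 + 1 + 5 + 6 + 1 + 5 + 4 + 4 + 3 = 46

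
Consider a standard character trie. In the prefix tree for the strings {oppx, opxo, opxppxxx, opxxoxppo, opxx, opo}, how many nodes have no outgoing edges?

5

A leaf is a node with no children — equivalently, the end of a word that is not a proper prefix of any other stored word.
Those words: "opo", "oppx", "opxo", "opxppxxx", "opxxoxppo"
Leaf count: 5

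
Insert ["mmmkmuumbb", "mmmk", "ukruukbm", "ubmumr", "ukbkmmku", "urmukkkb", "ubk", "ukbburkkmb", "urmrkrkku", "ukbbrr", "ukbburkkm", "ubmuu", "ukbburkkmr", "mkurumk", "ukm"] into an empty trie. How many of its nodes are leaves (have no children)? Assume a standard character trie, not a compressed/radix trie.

A leaf is a node with no children — equivalently, the end of a word that is not a proper prefix of any other stored word.
Those words: "mkurumk", "mmmkmuumbb", "ubk", "ubmumr", "ubmuu", "ukbbrr", "ukbburkkmb", "ukbburkkmr", "ukbkmmku", "ukm", "ukruukbm", "urmrkrkku", "urmukkkb"
Leaf count: 13

13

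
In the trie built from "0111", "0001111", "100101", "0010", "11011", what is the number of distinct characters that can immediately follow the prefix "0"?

Walk "0" from the root, arriving at one node.
Characters that immediately follow "0" among the stored strings: {0, 1}.
That node has 2 child edges.

2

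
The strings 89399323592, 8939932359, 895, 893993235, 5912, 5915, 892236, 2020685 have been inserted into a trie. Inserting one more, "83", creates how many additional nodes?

1

The longest prefix of "83" already in the trie is "8" (length 1).
Each of the 1 remaining characters creates one node.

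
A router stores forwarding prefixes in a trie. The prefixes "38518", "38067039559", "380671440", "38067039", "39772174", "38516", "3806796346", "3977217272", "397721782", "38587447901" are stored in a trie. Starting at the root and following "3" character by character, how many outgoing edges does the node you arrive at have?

2

The children of the "3" node are the distinct next characters among strings starting with "3".
Characters that immediately follow "3" among the stored strings: {8, 9}.
That node has 2 child edges.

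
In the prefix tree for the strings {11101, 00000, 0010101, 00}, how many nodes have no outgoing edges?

3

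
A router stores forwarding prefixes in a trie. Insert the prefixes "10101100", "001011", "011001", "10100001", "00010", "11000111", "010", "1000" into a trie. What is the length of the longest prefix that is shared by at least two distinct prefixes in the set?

4

Look for the deepest trie node that still has at least two words in its subtree.
"10100001" and "10101100" agree on "1010" (4 characters) before diverging; nothing deeper is shared.
Longest shared-prefix length: 4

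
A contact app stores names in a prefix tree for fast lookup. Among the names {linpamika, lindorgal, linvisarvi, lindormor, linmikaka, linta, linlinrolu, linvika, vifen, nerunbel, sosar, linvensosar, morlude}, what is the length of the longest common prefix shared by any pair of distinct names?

Look for the deepest trie node that still has at least two words in its subtree.
e.g. "lindorgal" and "lindormor" share the prefix "lindor" of length 6; no pair shares a longer one.
Longest shared-prefix length: 6

6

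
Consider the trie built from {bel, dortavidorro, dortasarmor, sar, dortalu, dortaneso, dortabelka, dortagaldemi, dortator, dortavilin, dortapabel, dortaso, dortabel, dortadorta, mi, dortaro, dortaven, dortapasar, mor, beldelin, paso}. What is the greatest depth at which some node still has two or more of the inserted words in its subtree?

8

Equivalently: take the maximum, over all pairs, of their longest common prefix length.
"dortabel" and "dortabelka" agree on "dortabel" (8 characters) before diverging; nothing deeper is shared.
Longest shared-prefix length: 8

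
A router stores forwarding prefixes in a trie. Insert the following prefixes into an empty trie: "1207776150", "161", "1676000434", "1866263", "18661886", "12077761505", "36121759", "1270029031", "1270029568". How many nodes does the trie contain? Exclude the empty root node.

Count nodes per top-level branch (shared prefixes stored once):
  '1'-branch (1207776150, 12077761505, 1270029031, 1270029568, 161, 1676000434, 18661886, 1866263): 42 nodes
  '3'-branch (36121759): 8 nodes
Sum: 50

50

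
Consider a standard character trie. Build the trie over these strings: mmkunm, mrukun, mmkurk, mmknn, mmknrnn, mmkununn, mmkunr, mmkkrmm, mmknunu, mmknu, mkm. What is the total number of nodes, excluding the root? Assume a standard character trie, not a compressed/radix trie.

Insert word by word; a character creates a node only if that edge doesn't already exist:
  "mmkunm" → 6 new (m, m, k, u, n, m)
  "mrukun" → prefix "m" already present; 5 new (r, u, k, u, n)
  "mmkurk" → prefix "mmku" already present; 2 new (r, k)
  "mmknn" → prefix "mmk" already present; 2 new (n, n)
  "mmknrnn" → prefix "mmkn" already present; 3 new (r, n, n)
  "mmkununn" → prefix "mmkun" already present; 3 new (u, n, n)
  "mmkunr" → prefix "mmkun" already present; 1 new (r)
  "mmkkrmm" → prefix "mmk" already present; 4 new (k, r, m, m)
  "mmknunu" → prefix "mmkn" already present; 3 new (u, n, u)
  "mmknu" → prefix "mmknu" already present; 0 new (none)
  "mkm" → prefix "m" already present; 2 new (k, m)
Total nodes = 6 + 5 + 2 + 2 + 3 + 3 + 1 + 4 + 3 + 0 + 2 = 31

31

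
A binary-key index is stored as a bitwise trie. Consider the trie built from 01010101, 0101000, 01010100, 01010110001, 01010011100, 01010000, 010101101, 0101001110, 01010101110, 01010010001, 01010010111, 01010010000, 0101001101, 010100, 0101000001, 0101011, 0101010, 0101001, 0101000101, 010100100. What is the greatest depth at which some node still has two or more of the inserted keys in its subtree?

The deepest shared node is where two words last agree before diverging.
"01010010000" and "01010010001" agree on "0101001000" (10 characters) before diverging; nothing deeper is shared.
Longest shared-prefix length: 10

10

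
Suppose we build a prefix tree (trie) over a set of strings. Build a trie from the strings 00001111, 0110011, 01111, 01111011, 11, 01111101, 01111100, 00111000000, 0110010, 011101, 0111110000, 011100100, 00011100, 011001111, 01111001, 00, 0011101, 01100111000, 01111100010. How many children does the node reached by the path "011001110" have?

1

Follow the path "011001110" to its node, then look at its outgoing edges.
Distinct next characters after "011001110": 0.
That node has 1 child edge.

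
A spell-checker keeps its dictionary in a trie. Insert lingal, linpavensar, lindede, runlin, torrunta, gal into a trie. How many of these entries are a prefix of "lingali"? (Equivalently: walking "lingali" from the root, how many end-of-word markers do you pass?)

1

Walk "lingali" from the root; an end-of-word marker is hit whenever a stored word is a prefix of "lingali".
Prefixes of the query that are stored words: "lingal"
Count: 1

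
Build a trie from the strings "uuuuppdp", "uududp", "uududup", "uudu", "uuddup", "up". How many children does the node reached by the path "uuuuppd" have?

The children of the "uuuuppd" node are the distinct next characters among strings starting with "uuuuppd".
Characters that immediately follow "uuuuppd" among the stored strings: {p}.
That node has 1 child edge.

1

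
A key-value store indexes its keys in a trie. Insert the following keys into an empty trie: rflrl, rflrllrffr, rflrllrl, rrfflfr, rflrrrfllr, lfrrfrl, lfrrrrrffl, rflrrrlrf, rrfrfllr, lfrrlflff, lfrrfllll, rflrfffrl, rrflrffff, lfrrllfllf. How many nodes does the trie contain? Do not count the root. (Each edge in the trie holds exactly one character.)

69

Trace insertions, counting only characters that open a new branch:
  "rflrl" → 5 new (r, f, l, r, l)
  "rflrllrffr" → prefix "rflrl" already present; 5 new (l, r, f, f, r)
  "rflrllrl" → prefix "rflrllr" already present; 1 new (l)
  "rrfflfr" → prefix "r" already present; 6 new (r, f, f, l, f, r)
  "rflrrrfllr" → prefix "rflr" already present; 6 new (r, r, f, l, l, r)
  "lfrrfrl" → 7 new (l, f, r, r, f, r, l)
  "lfrrrrrffl" → prefix "lfrr" already present; 6 new (r, r, r, f, f, l)
  "rflrrrlrf" → prefix "rflrrr" already present; 3 new (l, r, f)
  "rrfrfllr" → prefix "rrf" already present; 5 new (r, f, l, l, r)
  "lfrrlflff" → prefix "lfrr" already present; 5 new (l, f, l, f, f)
  "lfrrfllll" → prefix "lfrrf" already present; 4 new (l, l, l, l)
  "rflrfffrl" → prefix "rflr" already present; 5 new (f, f, f, r, l)
  "rrflrffff" → prefix "rrf" already present; 6 new (l, r, f, f, f, f)
  "lfrrllfllf" → prefix "lfrrl" already present; 5 new (l, f, l, l, f)
Total nodes = 5 + 5 + 1 + 6 + 6 + 7 + 6 + 3 + 5 + 5 + 4 + 5 + 6 + 5 = 69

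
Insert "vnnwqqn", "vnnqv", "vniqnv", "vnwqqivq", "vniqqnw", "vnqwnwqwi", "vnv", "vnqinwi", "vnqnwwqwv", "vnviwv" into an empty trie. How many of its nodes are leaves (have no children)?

9

Leaves are exactly the stored words that no other stored word extends.
Those words: "vniqnv", "vniqqnw", "vnnqv", "vnnwqqn", "vnqinwi", "vnqnwwqwv", "vnqwnwqwi", "vnviwv", "vnwqqivq"
Leaf count: 9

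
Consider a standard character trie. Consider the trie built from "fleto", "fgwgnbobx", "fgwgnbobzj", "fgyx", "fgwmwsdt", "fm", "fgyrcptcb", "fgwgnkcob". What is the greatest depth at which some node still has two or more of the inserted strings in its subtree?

8

Equivalently: take the maximum, over all pairs, of their longest common prefix length.
e.g. "fgwgnbobx" and "fgwgnbobzj" share the prefix "fgwgnbob" of length 8; no pair shares a longer one.
Longest shared-prefix length: 8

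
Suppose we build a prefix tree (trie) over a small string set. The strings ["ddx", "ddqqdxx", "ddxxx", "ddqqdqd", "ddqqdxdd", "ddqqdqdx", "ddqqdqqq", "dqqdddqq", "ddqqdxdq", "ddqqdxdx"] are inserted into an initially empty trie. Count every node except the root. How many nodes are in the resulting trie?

Insert word by word; a character creates a node only if that edge doesn't already exist:
  "ddx" → 3 new (d, d, x)
  "ddqqdxx" → prefix "dd" already present; 5 new (q, q, d, x, x)
  "ddxxx" → prefix "ddx" already present; 2 new (x, x)
  "ddqqdqd" → prefix "ddqqd" already present; 2 new (q, d)
  "ddqqdxdd" → prefix "ddqqdx" already present; 2 new (d, d)
  "ddqqdqdx" → prefix "ddqqdqd" already present; 1 new (x)
  "ddqqdqqq" → prefix "ddqqdq" already present; 2 new (q, q)
  "dqqdddqq" → prefix "d" already present; 7 new (q, q, d, d, d, q, q)
  "ddqqdxdq" → prefix "ddqqdxd" already present; 1 new (q)
  "ddqqdxdx" → prefix "ddqqdxd" already present; 1 new (x)
Total nodes = 3 + 5 + 2 + 2 + 2 + 1 + 2 + 7 + 1 + 1 = 26

26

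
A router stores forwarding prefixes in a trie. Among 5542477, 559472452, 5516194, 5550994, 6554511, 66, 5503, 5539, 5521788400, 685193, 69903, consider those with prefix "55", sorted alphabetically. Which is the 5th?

Filter for "55…" and sort: "5503", "5516194", "5521788400", "5539", "5542477", "5550994", "559472452"
Position 5: 5542477

5542477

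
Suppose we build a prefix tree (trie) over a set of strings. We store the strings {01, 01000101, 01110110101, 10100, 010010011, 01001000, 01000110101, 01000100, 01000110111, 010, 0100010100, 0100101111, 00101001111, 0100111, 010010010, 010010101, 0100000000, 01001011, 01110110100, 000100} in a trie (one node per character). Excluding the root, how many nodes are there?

Trace insertions, counting only characters that open a new branch:
  "01" → 2 new (0, 1)
  "01000101" → prefix "01" already present; 6 new (0, 0, 0, 1, 0, 1)
  "01110110101" → prefix "01" already present; 9 new (1, 1, 0, 1, 1, 0, 1, 0, 1)
  "10100" → 5 new (1, 0, 1, 0, 0)
  "010010011" → prefix "0100" already present; 5 new (1, 0, 0, 1, 1)
  "01001000" → prefix "0100100" already present; 1 new (0)
  "01000110101" → prefix "010001" already present; 5 new (1, 0, 1, 0, 1)
  "01000100" → prefix "0100010" already present; 1 new (0)
  "01000110111" → prefix "010001101" already present; 2 new (1, 1)
  "010" → prefix "010" already present; 0 new (none)
  "0100010100" → prefix "01000101" already present; 2 new (0, 0)
  "0100101111" → prefix "010010" already present; 4 new (1, 1, 1, 1)
  "00101001111" → prefix "0" already present; 10 new (0, 1, 0, 1, 0, 0, 1, 1, 1, 1)
  "0100111" → prefix "01001" already present; 2 new (1, 1)
  "010010010" → prefix "01001001" already present; 1 new (0)
  "010010101" → prefix "0100101" already present; 2 new (0, 1)
  "0100000000" → prefix "01000" already present; 5 new (0, 0, 0, 0, 0)
  "01001011" → prefix "01001011" already present; 0 new (none)
  "01110110100" → prefix "0111011010" already present; 1 new (0)
  "000100" → prefix "00" already present; 4 new (0, 1, 0, 0)
Total nodes = 2 + 6 + 9 + 5 + 5 + 1 + 5 + 1 + 2 + 0 + 2 + 4 + 10 + 2 + 1 + 2 + 5 + 0 + 1 + 4 = 67

67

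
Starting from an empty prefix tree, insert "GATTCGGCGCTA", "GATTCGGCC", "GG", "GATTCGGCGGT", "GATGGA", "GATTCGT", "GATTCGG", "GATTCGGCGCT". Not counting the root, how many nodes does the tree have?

Trie structure (* marks end of a word):
(root)
└─ G
   ├─ A
   │  └─ T
   │     ├─ G
   │     │  └─ G
   │     │     └─ A *
   │     └─ T
   │        └─ C
   │           └─ G
   │              ├─ G *
   │              │  └─ C
   │              │     ├─ C *
   │              │     └─ G
   │              │        ├─ C
   │              │        │  └─ T *
   │              │        │     └─ A *
   │              │        └─ G
   │              │           └─ T *
   │              └─ T *
   └─ G *
Counting every labelled node above: 20.

20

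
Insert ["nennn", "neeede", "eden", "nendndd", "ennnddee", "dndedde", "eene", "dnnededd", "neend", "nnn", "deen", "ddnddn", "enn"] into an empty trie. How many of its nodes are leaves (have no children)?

12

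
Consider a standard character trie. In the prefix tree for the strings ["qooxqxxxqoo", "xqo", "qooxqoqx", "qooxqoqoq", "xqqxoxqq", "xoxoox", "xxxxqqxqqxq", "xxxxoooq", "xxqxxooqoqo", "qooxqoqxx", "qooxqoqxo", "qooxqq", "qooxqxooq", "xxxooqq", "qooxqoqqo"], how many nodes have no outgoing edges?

14

Leaves are exactly the stored words that no other stored word extends.
Those words: "qooxqoqoq", "qooxqoqqo", "qooxqoqxo", "qooxqoqxx", "qooxqq", "qooxqxooq", "qooxqxxxqoo", "xoxoox", "xqo", "xqqxoxqq", "xxqxxooqoqo", "xxxooqq", "xxxxoooq", "xxxxqqxqqxq"
Leaf count: 14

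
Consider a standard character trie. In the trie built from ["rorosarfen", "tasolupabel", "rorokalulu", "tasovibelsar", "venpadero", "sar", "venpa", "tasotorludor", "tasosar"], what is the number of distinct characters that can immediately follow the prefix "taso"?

4

Follow the path "taso" to its node, then look at its outgoing edges.
Distinct next characters after "taso": l, s, t, v.
That node has 4 child edges.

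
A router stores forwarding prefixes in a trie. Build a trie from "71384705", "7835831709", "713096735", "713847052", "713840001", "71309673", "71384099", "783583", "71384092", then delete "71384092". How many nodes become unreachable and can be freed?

1

After clearing the end-marker at "71384092", prune upward until reaching a node still needed by another word.
The suffix "2" (1 node) is used only by "71384092"; the node for "7138409" still has the child "9", so pruning stops there.
Nodes removed: 1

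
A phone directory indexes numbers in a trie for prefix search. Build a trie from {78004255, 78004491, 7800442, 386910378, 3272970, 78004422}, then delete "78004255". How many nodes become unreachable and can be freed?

After clearing the end-marker at "78004255", prune upward until reaching a node still needed by another word.
The suffix "255" (3 nodes) is used only by "78004255"; the node for "78004" still has the child "4", so pruning stops there.
Nodes removed: 3

3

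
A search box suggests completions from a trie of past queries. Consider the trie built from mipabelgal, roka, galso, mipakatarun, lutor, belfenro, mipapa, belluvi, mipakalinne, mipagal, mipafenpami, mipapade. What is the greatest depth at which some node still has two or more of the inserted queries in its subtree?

Equivalently: take the maximum, over all pairs, of their longest common prefix length.
e.g. "mipakalinne" and "mipakatarun" share the prefix "mipaka" of length 6; no pair shares a longer one.
Longest shared-prefix length: 6

6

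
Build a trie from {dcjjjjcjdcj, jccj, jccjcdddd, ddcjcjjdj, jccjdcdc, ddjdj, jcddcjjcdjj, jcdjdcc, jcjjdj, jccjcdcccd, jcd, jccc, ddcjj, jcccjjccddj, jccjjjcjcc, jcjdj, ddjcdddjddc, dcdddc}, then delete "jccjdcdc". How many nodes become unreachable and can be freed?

4

A node on "jccjdcdc"'s path can go only if nothing else ends at it or branches off below it.
The suffix "dcdc" (4 nodes) is used only by "jccjdcdc"; the node for "jccj" still has the child "c", so pruning stops there.
Nodes removed: 4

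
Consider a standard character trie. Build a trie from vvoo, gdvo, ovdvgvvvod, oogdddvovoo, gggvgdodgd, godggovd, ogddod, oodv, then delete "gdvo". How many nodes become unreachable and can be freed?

3

Walk "gdvo" from the leaf back toward the root, removing each node that no remaining word uses.
The suffix "dvo" (3 nodes) is used only by "gdvo"; the node for "g" still has the child "g", so pruning stops there.
Nodes removed: 3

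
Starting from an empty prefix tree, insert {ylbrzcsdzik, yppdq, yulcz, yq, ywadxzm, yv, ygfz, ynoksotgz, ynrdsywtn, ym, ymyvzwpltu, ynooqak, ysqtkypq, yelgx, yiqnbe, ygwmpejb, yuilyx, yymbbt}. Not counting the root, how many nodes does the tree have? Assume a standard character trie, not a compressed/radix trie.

89

Trace insertions, counting only characters that open a new branch:
  "ylbrzcsdzik" → 11 new (y, l, b, r, z, c, s, d, z, i, k)
  "yppdq" → prefix "y" already present; 4 new (p, p, d, q)
  "yulcz" → prefix "y" already present; 4 new (u, l, c, z)
  "yq" → prefix "y" already present; 1 new (q)
  "ywadxzm" → prefix "y" already present; 6 new (w, a, d, x, z, m)
  "yv" → prefix "y" already present; 1 new (v)
  "ygfz" → prefix "y" already present; 3 new (g, f, z)
  "ynoksotgz" → prefix "y" already present; 8 new (n, o, k, s, o, t, g, z)
  "ynrdsywtn" → prefix "yn" already present; 7 new (r, d, s, y, w, t, n)
  "ym" → prefix "y" already present; 1 new (m)
  "ymyvzwpltu" → prefix "ym" already present; 8 new (y, v, z, w, p, l, t, u)
  "ynooqak" → prefix "yno" already present; 4 new (o, q, a, k)
  "ysqtkypq" → prefix "y" already present; 7 new (s, q, t, k, y, p, q)
  "yelgx" → prefix "y" already present; 4 new (e, l, g, x)
  "yiqnbe" → prefix "y" already present; 5 new (i, q, n, b, e)
  "ygwmpejb" → prefix "yg" already present; 6 new (w, m, p, e, j, b)
  "yuilyx" → prefix "yu" already present; 4 new (i, l, y, x)
  "yymbbt" → prefix "y" already present; 5 new (y, m, b, b, t)
Total nodes = 11 + 4 + 4 + 1 + 6 + 1 + 3 + 8 + 7 + 1 + 8 + 4 + 7 + 4 + 5 + 6 + 4 + 5 = 89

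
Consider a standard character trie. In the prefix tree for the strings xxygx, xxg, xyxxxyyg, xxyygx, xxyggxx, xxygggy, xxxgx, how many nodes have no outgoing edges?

7

A leaf is a node with no children — equivalently, the end of a word that is not a proper prefix of any other stored word.
Those words: "xxg", "xxxgx", "xxygggy", "xxyggxx", "xxygx", "xxyygx", "xyxxxyyg"
Leaf count: 7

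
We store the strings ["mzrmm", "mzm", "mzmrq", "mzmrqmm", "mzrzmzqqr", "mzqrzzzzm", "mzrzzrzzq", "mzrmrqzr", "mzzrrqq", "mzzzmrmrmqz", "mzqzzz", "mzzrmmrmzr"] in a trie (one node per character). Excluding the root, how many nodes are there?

54

Count nodes per top-level branch (shared prefixes stored once):
  'm'-branch (mzm, mzmrq, mzmrqmm, mzqrzzzzm, mzqzzz, mzrmm, mzrmrqzr, mzrzmzqqr, mzrzzrzzq, mzzrmmrmzr, mzzrrqq, mzzzmrmrmqz): 54 nodes
Sum: 54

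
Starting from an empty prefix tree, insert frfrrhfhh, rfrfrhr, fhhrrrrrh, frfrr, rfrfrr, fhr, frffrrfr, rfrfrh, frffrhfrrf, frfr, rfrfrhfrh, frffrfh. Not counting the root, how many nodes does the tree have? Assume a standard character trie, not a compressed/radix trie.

For each word, the new-node count is its length minus the longest prefix already in the trie:
  "frfrrhfhh" → 9 new (f, r, f, r, r, h, f, h, h)
  "rfrfrhr" → 7 new (r, f, r, f, r, h, r)
  "fhhrrrrrh" → prefix "f" already present; 8 new (h, h, r, r, r, r, r, h)
  "frfrr" → prefix "frfrr" already present; 0 new (none)
  "rfrfrr" → prefix "rfrfr" already present; 1 new (r)
  "fhr" → prefix "fh" already present; 1 new (r)
  "frffrrfr" → prefix "frf" already present; 5 new (f, r, r, f, r)
  "rfrfrh" → prefix "rfrfrh" already present; 0 new (none)
  "frffrhfrrf" → prefix "frffr" already present; 5 new (h, f, r, r, f)
  "frfr" → prefix "frfr" already present; 0 new (none)
  "rfrfrhfrh" → prefix "rfrfrh" already present; 3 new (f, r, h)
  "frffrfh" → prefix "frffr" already present; 2 new (f, h)
Total nodes = 9 + 7 + 8 + 0 + 1 + 1 + 5 + 0 + 5 + 0 + 3 + 2 = 41

41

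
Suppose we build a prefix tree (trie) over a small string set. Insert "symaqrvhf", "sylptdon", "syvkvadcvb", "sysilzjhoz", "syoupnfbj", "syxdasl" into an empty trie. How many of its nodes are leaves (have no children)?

6

A leaf is a node with no children — equivalently, the end of a word that is not a proper prefix of any other stored word.
Those words: "sylptdon", "symaqrvhf", "syoupnfbj", "sysilzjhoz", "syvkvadcvb", "syxdasl"
Leaf count: 6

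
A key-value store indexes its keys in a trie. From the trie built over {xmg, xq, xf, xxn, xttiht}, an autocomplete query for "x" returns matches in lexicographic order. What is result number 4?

DFS of the "x" subtree visits, in order: "xf", "xmg", "xq", "xttiht", "xxn"
The 4th is xttiht.

xttiht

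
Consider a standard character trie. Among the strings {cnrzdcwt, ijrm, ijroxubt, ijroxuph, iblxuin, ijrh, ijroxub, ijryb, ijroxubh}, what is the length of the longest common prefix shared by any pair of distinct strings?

7

Look for the deepest trie node that still has at least two words in its subtree.
e.g. "ijroxub" and "ijroxubh" share the prefix "ijroxub" of length 7; no pair shares a longer one.
Longest shared-prefix length: 7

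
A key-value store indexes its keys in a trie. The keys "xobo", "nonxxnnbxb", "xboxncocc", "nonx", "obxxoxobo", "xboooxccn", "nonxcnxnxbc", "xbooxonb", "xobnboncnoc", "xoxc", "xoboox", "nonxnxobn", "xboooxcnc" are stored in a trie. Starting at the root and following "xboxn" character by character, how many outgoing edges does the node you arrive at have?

The children of the "xboxn" node are the distinct next characters among strings starting with "xboxn".
Distinct next characters after "xboxn": c.
That node has 1 child edge.

1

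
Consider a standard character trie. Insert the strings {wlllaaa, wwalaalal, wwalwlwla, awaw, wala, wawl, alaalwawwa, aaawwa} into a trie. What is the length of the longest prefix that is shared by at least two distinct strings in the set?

4

Look for the deepest trie node that still has at least two words in its subtree.
"wwalaalal" and "wwalwlwla" agree on "wwal" (4 characters) before diverging; nothing deeper is shared.
Longest shared-prefix length: 4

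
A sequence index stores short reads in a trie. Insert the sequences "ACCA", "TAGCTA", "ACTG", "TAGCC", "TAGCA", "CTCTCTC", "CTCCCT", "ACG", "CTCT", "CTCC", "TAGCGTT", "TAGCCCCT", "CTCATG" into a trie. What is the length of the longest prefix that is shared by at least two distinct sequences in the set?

Look for the deepest trie node that still has at least two words in its subtree.
e.g. "TAGCC" and "TAGCCCCT" share the prefix "TAGCC" of length 5; no pair shares a longer one.
Longest shared-prefix length: 5

5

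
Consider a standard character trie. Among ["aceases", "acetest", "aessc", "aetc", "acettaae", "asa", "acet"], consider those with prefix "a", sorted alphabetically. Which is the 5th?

aessc

Filter for "a…" and sort: "aceases", "acet", "acetest", "acettaae", "aessc", "aetc", "asa"
The 5th is aessc.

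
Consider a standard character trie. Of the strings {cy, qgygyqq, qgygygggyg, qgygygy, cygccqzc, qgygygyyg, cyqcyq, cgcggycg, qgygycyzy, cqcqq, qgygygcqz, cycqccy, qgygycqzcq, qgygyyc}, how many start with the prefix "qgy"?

Traverse to the node for "qgy", then collect every word in that subtree.
Matches: "qgygycqzcq", "qgygycyzy", "qgygygcqz", "qgygygggyg", "qgygygy", "qgygygyyg", "qgygyqq", "qgygyyc"
Count: 8

8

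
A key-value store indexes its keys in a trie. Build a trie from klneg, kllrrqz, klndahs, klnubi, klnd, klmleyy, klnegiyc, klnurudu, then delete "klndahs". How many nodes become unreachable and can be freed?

3

After clearing the end-marker at "klndahs", prune upward until reaching a node still needed by another word.
The suffix "ahs" (3 nodes) is used only by "klndahs"; "klnd" is itself a stored word, so pruning stops there.
Nodes removed: 3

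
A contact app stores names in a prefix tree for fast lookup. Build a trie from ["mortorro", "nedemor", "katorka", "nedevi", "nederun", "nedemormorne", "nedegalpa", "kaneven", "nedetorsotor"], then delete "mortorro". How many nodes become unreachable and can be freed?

Walk "mortorro" from the leaf back toward the root, removing each node that no remaining word uses.
No other word shares any prefix with "mortorro", so all 8 of its nodes go.
Nodes removed: 8

8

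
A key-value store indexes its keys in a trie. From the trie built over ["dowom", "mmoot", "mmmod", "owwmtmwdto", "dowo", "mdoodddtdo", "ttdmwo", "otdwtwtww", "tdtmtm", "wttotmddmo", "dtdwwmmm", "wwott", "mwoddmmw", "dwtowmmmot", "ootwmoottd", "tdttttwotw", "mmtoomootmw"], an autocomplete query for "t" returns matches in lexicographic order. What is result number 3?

DFS of the "t" subtree visits, in order: "tdtmtm", "tdttttwotw", "ttdmwo"
The 3rd is ttdmwo.

ttdmwo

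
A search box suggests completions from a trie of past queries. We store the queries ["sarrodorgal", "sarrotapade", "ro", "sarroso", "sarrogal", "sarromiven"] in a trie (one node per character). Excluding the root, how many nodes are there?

29

Trace insertions, counting only characters that open a new branch:
  "sarrodorgal" → 11 new (s, a, r, r, o, d, o, r, g, a, l)
  "sarrotapade" → prefix "sarro" already present; 6 new (t, a, p, a, d, e)
  "ro" → 2 new (r, o)
  "sarroso" → prefix "sarro" already present; 2 new (s, o)
  "sarrogal" → prefix "sarro" already present; 3 new (g, a, l)
  "sarromiven" → prefix "sarro" already present; 5 new (m, i, v, e, n)
Total nodes = 11 + 6 + 2 + 2 + 3 + 5 = 29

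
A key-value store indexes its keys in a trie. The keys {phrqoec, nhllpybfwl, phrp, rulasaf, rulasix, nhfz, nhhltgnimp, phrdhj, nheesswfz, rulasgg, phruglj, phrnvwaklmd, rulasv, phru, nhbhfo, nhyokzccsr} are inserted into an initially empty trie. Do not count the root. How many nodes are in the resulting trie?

Insert word by word; a character creates a node only if that edge doesn't already exist:
  "phrqoec" → 7 new (p, h, r, q, o, e, c)
  "nhllpybfwl" → 10 new (n, h, l, l, p, y, b, f, w, l)
  "phrp" → prefix "phr" already present; 1 new (p)
  "rulasaf" → 7 new (r, u, l, a, s, a, f)
  "rulasix" → prefix "rulas" already present; 2 new (i, x)
  "nhfz" → prefix "nh" already present; 2 new (f, z)
  "nhhltgnimp" → prefix "nh" already present; 8 new (h, l, t, g, n, i, m, p)
  "phrdhj" → prefix "phr" already present; 3 new (d, h, j)
  "nheesswfz" → prefix "nh" already present; 7 new (e, e, s, s, w, f, z)
  "rulasgg" → prefix "rulas" already present; 2 new (g, g)
  "phruglj" → prefix "phr" already present; 4 new (u, g, l, j)
  "phrnvwaklmd" → prefix "phr" already present; 8 new (n, v, w, a, k, l, m, d)
  "rulasv" → prefix "rulas" already present; 1 new (v)
  "phru" → prefix "phru" already present; 0 new (none)
  "nhbhfo" → prefix "nh" already present; 4 new (b, h, f, o)
  "nhyokzccsr" → prefix "nh" already present; 8 new (y, o, k, z, c, c, s, r)
Total nodes = 7 + 10 + 1 + 7 + 2 + 2 + 8 + 3 + 7 + 2 + 4 + 8 + 1 + 0 + 4 + 8 = 74

74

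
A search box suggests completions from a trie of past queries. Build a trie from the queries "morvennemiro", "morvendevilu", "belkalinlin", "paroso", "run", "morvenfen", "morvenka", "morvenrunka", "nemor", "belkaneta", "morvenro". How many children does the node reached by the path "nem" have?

Walk "nem" from the root, arriving at one node.
Characters that immediately follow "nem" among the stored strings: {o}.
That node has 1 child edge.

1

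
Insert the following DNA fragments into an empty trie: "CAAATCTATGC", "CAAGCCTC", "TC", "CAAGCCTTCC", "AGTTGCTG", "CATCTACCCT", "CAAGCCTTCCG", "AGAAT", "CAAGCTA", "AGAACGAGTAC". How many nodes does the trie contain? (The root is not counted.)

50

Insert word by word; a character creates a node only if that edge doesn't already exist:
  "CAAATCTATGC" → 11 new (C, A, A, A, T, C, T, A, T, G, C)
  "CAAGCCTC" → prefix "CAA" already present; 5 new (G, C, C, T, C)
  "TC" → 2 new (T, C)
  "CAAGCCTTCC" → prefix "CAAGCCT" already present; 3 new (T, C, C)
  "AGTTGCTG" → 8 new (A, G, T, T, G, C, T, G)
  "CATCTACCCT" → prefix "CA" already present; 8 new (T, C, T, A, C, C, C, T)
  "CAAGCCTTCCG" → prefix "CAAGCCTTCC" already present; 1 new (G)
  "AGAAT" → prefix "AG" already present; 3 new (A, A, T)
  "CAAGCTA" → prefix "CAAGC" already present; 2 new (T, A)
  "AGAACGAGTAC" → prefix "AGAA" already present; 7 new (C, G, A, G, T, A, C)
Total nodes = 11 + 5 + 2 + 3 + 8 + 8 + 1 + 3 + 2 + 7 = 50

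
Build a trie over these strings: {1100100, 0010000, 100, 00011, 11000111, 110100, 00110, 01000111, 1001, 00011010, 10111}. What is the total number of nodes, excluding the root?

42

Count nodes per top-level branch (shared prefixes stored once):
  '0'-branch (00011, 00011010, 0010000, 00110, 01000111): 22 nodes
  '1'-branch (100, 1001, 10111, 11000111, 1100100, 110100): 20 nodes
Sum: 42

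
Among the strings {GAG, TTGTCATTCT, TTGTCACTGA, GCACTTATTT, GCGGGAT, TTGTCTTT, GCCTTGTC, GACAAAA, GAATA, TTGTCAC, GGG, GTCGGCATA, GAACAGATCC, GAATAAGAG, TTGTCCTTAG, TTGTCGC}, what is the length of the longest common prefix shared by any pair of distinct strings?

7

Look for the deepest trie node that still has at least two words in its subtree.
"TTGTCAC" and "TTGTCACTGA" agree on "TTGTCAC" (7 characters) before diverging; nothing deeper is shared.
Longest shared-prefix length: 7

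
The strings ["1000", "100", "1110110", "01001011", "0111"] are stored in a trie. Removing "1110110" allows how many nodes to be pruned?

6

After clearing the end-marker at "1110110", prune upward until reaching a node still needed by another word.
The suffix "110110" (6 nodes) is used only by "1110110"; the node for "1" still has the child "0", so pruning stops there.
Nodes removed: 6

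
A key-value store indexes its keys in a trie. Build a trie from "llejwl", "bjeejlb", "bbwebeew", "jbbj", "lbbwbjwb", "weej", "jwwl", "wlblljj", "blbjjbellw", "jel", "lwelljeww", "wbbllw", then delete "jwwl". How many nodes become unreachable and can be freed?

A node on "jwwl"'s path can go only if nothing else ends at it or branches off below it.
The suffix "wwl" (3 nodes) is used only by "jwwl"; the node for "j" still has the child "b", so pruning stops there.
Nodes removed: 3

3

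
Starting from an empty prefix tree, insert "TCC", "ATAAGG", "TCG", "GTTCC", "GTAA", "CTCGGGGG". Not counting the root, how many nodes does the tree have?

Insert word by word; a character creates a node only if that edge doesn't already exist:
  "TCC" → 3 new (T, C, C)
  "ATAAGG" → 6 new (A, T, A, A, G, G)
  "TCG" → prefix "TC" already present; 1 new (G)
  "GTTCC" → 5 new (G, T, T, C, C)
  "GTAA" → prefix "GT" already present; 2 new (A, A)
  "CTCGGGGG" → 8 new (C, T, C, G, G, G, G, G)
Total nodes = 3 + 6 + 1 + 5 + 2 + 8 = 25

25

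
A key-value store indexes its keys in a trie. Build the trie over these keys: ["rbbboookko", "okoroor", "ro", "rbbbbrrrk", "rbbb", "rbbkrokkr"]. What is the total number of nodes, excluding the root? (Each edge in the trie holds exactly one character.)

Trie structure (* marks end of a word):
(root)
├─ o
│  └─ k
│     └─ o
│        └─ r
│           └─ o
│              └─ o
│                 └─ r *
└─ r
   ├─ b
   │  └─ b
   │     ├─ b *
   │     │  ├─ b
   │     │  │  └─ r
   │     │  │     └─ r
   │     │  │        └─ r
   │     │  │           └─ k *
   │     │  └─ o
   │     │     └─ o
   │     │        └─ o
   │     │           └─ k
   │     │              └─ k
   │     │                 └─ o *
   │     └─ k
   │        └─ r
   │           └─ o
   │              └─ k
   │                 └─ k
   │                    └─ r *
   └─ o *
Counting every labelled node above: 29.

29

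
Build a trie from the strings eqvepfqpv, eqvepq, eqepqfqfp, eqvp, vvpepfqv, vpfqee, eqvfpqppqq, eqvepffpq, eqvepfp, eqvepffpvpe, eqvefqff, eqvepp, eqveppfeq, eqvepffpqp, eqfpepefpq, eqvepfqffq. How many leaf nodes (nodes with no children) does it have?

14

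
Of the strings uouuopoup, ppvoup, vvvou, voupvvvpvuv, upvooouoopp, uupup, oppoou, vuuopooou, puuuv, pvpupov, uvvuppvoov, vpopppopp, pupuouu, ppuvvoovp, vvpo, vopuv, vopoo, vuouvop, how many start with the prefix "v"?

8

Traverse to the node for "v", then collect every word in that subtree.
Words under "v": vopoo, vopuv, voupvvvpvuv, vpopppopp, vuouvop, vuuopooou, vvpo, vvvou
Count: 8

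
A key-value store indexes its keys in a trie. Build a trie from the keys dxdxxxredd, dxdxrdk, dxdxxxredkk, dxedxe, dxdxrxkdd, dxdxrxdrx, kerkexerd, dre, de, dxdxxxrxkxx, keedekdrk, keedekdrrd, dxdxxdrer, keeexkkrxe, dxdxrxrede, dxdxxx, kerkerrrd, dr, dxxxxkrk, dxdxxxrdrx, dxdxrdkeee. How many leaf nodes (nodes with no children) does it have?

18

Leaves are exactly the stored words that no other stored word extends.
Those words: "de", "dre", "dxdxrdkeee", "dxdxrxdrx", "dxdxrxkdd", "dxdxrxrede", "dxdxxdrer", "dxdxxxrdrx", "dxdxxxredd", "dxdxxxredkk", "dxdxxxrxkxx", "dxedxe", "dxxxxkrk", "keedekdrk", "keedekdrrd", "keeexkkrxe", "kerkerrrd", "kerkexerd"
Leaf count: 18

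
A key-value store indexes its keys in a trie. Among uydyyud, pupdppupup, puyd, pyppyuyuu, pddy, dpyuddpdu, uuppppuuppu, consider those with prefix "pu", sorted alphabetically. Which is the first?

pupdppupup

DFS of the "pu" subtree visits, in order: "pupdppupup", "puyd"
The 1st is pupdppupup.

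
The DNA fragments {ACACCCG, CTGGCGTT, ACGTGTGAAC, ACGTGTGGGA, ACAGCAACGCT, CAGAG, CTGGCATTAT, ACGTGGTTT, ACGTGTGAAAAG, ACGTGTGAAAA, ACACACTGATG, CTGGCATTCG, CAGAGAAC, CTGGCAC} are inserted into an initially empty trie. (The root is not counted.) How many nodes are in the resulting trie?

Trace insertions, counting only characters that open a new branch:
  "ACACCCG" → 7 new (A, C, A, C, C, C, G)
  "CTGGCGTT" → 8 new (C, T, G, G, C, G, T, T)
  "ACGTGTGAAC" → prefix "AC" already present; 8 new (G, T, G, T, G, A, A, C)
  "ACGTGTGGGA" → prefix "ACGTGTG" already present; 3 new (G, G, A)
  "ACAGCAACGCT" → prefix "ACA" already present; 8 new (G, C, A, A, C, G, C, T)
  "CAGAG" → prefix "C" already present; 4 new (A, G, A, G)
  "CTGGCATTAT" → prefix "CTGGC" already present; 5 new (A, T, T, A, T)
  "ACGTGGTTT" → prefix "ACGTG" already present; 4 new (G, T, T, T)
  "ACGTGTGAAAAG" → prefix "ACGTGTGAA" already present; 3 new (A, A, G)
  "ACGTGTGAAAA" → prefix "ACGTGTGAAAA" already present; 0 new (none)
  "ACACACTGATG" → prefix "ACAC" already present; 7 new (A, C, T, G, A, T, G)
  "CTGGCATTCG" → prefix "CTGGCATT" already present; 2 new (C, G)
  "CAGAGAAC" → prefix "CAGAG" already present; 3 new (A, A, C)
  "CTGGCAC" → prefix "CTGGCA" already present; 1 new (C)
Total nodes = 7 + 8 + 8 + 3 + 8 + 4 + 5 + 4 + 3 + 0 + 7 + 2 + 3 + 1 = 63

63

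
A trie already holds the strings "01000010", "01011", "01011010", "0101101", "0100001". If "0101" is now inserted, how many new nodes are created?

0

"0101" is already a full path in the trie; only an end-marker is added.
No new nodes are needed: 0.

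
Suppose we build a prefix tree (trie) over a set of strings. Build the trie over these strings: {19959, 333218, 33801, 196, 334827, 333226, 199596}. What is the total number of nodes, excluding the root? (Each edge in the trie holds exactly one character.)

Trace insertions, counting only characters that open a new branch:
  "19959" → 5 new (1, 9, 9, 5, 9)
  "333218" → 6 new (3, 3, 3, 2, 1, 8)
  "33801" → prefix "33" already present; 3 new (8, 0, 1)
  "196" → prefix "19" already present; 1 new (6)
  "334827" → prefix "33" already present; 4 new (4, 8, 2, 7)
  "333226" → prefix "3332" already present; 2 new (2, 6)
  "199596" → prefix "19959" already present; 1 new (6)
Total nodes = 5 + 6 + 3 + 1 + 4 + 2 + 1 = 22

22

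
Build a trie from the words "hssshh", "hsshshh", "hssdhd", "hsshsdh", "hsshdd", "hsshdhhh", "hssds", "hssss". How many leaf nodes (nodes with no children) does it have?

Leaves are exactly the stored words that no other stored word extends.
Those words: "hssdhd", "hssds", "hsshdd", "hsshdhhh", "hsshsdh", "hsshshh", "hssshh", "hssss"
Leaf count: 8

8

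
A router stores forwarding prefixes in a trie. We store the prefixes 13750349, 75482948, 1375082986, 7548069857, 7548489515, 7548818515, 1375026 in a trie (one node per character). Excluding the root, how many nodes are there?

Trace insertions, counting only characters that open a new branch:
  "13750349" → 8 new (1, 3, 7, 5, 0, 3, 4, 9)
  "75482948" → 8 new (7, 5, 4, 8, 2, 9, 4, 8)
  "1375082986" → prefix "13750" already present; 5 new (8, 2, 9, 8, 6)
  "7548069857" → prefix "7548" already present; 6 new (0, 6, 9, 8, 5, 7)
  "7548489515" → prefix "7548" already present; 6 new (4, 8, 9, 5, 1, 5)
  "7548818515" → prefix "7548" already present; 6 new (8, 1, 8, 5, 1, 5)
  "1375026" → prefix "13750" already present; 2 new (2, 6)
Total nodes = 8 + 8 + 5 + 6 + 6 + 6 + 2 = 41

41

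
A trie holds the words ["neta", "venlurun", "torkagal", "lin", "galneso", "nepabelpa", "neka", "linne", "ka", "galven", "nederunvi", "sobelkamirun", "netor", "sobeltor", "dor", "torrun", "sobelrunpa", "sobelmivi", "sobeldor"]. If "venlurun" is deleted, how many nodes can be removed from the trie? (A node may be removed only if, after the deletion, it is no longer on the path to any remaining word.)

8

A node on "venlurun"'s path can go only if nothing else ends at it or branches off below it.
No other word shares any prefix with "venlurun", so all 8 of its nodes go.
Nodes removed: 8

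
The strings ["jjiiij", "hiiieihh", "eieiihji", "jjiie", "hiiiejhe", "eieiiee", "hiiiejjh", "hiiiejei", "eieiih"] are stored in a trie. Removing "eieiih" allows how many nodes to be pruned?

A node on "eieiih"'s path can go only if nothing else ends at it or branches off below it.
Every node on "eieiih" is still needed (e.g. by "eieiihji"), so nothing is freed.
Nodes removed: 0

0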